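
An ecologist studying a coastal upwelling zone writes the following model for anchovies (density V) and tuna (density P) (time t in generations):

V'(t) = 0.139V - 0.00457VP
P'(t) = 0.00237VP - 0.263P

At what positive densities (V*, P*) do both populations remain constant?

Set dP/dt = 0 with P > 0: 0.00237V - 0.263 = 0, so V* = 0.263/0.00237 = 111.
Set dV/dt = 0 with V > 0: 0.139 - 0.00457P = 0, so P* = 0.139/0.00457 = 30.4.

V* ≈ 111, P* ≈ 30.4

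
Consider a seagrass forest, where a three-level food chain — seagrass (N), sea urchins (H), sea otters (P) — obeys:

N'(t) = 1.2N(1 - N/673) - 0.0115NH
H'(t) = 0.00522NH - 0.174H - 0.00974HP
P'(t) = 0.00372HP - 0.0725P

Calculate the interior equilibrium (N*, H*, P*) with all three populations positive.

From dP/dt = 0: 0.00372H* = 0.0725, so H* = 19.5.
From dN/dt = 0: 1.2(1 - N*/673) = 0.0115·19.5, giving N* = 673·(1 - 0.187) = 547.
From dH/dt = 0: 0.00522·547 - 0.174 = 0.00974P*, so P* = 2.68/0.00974 = 275.

N* ≈ 547, H* ≈ 19.5, P* ≈ 275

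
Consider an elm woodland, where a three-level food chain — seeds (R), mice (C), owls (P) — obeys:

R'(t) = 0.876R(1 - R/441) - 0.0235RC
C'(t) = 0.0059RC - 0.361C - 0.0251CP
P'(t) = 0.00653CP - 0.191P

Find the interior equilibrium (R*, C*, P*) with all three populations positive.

From dP/dt = 0: 0.00653C* = 0.191, so C* = 29.2.
From dR/dt = 0: 0.876(1 - R*/441) = 0.0235·29.2, giving R* = 441·(1 - 0.785) = 95.
From dC/dt = 0: 0.0059·95 - 0.361 = 0.0251P*, so P* = 0.199/0.0251 = 7.94.

R* ≈ 95, C* ≈ 29.2, P* ≈ 7.94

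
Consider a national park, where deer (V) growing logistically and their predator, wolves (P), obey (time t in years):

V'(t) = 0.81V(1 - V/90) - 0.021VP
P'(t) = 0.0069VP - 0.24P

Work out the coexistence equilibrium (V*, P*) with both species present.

From dP/dt = 0 with P > 0: 0.0069V* = 0.24, so V* = 34.8.
Substitute into dV/dt = 0: 0.81(1 - 34.8/90) = 0.021P*.
The bracket is 0.614, giving P* = 0.497/0.021 = 23.7.

V* ≈ 34.8, P* ≈ 23.7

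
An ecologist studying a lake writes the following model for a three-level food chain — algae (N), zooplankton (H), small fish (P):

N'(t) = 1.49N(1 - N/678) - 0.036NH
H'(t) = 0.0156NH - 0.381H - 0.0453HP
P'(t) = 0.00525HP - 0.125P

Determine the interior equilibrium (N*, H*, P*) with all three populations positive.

From dP/dt = 0: 0.00525H* = 0.125, so H* = 23.8.
From dN/dt = 0: 1.49(1 - N*/678) = 0.036·23.8, giving N* = 678·(1 - 0.575) = 288.
From dH/dt = 0: 0.0156·288 - 0.381 = 0.0453P*, so P* = 4.11/0.0453 = 90.8.

N* ≈ 288, H* ≈ 23.8, P* ≈ 90.8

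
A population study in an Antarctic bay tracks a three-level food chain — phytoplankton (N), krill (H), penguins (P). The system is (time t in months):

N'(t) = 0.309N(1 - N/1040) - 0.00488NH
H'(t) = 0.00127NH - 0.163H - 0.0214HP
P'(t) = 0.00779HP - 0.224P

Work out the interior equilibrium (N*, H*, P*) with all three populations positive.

N* ≈ 568, H* ≈ 28.8, P* ≈ 26.1

From dP/dt = 0: 0.00779H* = 0.224, so H* = 28.8.
From dN/dt = 0: 0.309(1 - N*/1040) = 0.00488·28.8, giving N* = 1040·(1 - 0.454) = 568.
From dH/dt = 0: 0.00127·568 - 0.163 = 0.0214P*, so P* = 0.558/0.0214 = 26.1.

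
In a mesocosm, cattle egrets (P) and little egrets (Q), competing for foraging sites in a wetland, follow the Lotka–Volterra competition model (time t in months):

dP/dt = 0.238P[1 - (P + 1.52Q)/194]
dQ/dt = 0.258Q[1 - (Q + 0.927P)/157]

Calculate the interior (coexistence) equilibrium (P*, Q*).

P* ≈ 109, Q* ≈ 55.8

Setting both brackets to zero gives the nullclines P + 1.52Q = 194 and 0.927P + Q = 157.
Substituting Q = 157 - 0.927P into the first: P(1 - 1.52·0.927) = 194 - 1.52·157.
So P* = -44.6/-0.409 = 109, and then Q* = 157 - 0.927·109 = 55.8.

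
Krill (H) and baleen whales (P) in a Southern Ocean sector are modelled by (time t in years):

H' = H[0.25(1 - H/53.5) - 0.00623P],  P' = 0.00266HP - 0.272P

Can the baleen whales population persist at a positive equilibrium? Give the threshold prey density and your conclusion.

Threshold H = 102; K < 102, so no, the predator goes extinct.

The predator equation gives dP/dt > 0 only when H > 0.272/0.00266 = 102.
Without the predator, H → K = 53.5. Since 53.5 < 102, the predator cannot invade.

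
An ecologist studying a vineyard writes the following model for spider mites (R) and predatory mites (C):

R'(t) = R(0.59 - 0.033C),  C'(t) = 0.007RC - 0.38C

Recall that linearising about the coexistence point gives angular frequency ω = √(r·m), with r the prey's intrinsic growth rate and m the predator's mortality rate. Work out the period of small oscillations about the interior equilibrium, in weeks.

T ≈ 13.3 weeks

Here r = 0.59 and m = 0.38, so r·m = 0.224.
ω = √0.224 = 0.473 per week, hence T = 2π/ω ≈ 13.3 weeks.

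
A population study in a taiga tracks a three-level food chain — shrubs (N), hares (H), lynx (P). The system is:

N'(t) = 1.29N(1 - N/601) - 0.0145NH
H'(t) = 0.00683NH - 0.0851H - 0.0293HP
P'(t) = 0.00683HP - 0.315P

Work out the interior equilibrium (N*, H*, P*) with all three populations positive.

From dP/dt = 0: 0.00683H* = 0.315, so H* = 46.1.
From dN/dt = 0: 1.29(1 - N*/601) = 0.0145·46.1, giving N* = 601·(1 - 0.518) = 289.
From dH/dt = 0: 0.00683·289 - 0.0851 = 0.0293P*, so P* = 1.89/0.0293 = 64.6.

N* ≈ 289, H* ≈ 46.1, P* ≈ 64.6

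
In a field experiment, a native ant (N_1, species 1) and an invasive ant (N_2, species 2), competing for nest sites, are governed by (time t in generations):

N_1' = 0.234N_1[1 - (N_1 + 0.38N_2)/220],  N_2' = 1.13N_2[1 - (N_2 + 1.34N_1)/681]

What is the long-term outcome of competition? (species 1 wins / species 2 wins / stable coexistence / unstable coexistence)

Compare the nullcline intercepts: K1/α12 = 220/0.38 = 579 < K2 = 681; K2/α21 = 681/1.34 = 508 > K1 = 220.
Since the inequalities point opposite ways, species 2 can invade but species 1 cannot.

species 2 excludes species 1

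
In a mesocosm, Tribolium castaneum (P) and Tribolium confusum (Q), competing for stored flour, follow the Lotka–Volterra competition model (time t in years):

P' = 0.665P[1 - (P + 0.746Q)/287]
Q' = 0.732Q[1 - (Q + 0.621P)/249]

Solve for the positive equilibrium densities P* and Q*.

P* ≈ 189, Q* ≈ 132

Setting both brackets to zero gives the nullclines P + 0.746Q = 287 and 0.621P + Q = 249.
Substituting Q = 249 - 0.621P into the first: P(1 - 0.746·0.621) = 287 - 0.746·249.
So P* = 101/0.537 = 189, and then Q* = 249 - 0.621·189 = 132.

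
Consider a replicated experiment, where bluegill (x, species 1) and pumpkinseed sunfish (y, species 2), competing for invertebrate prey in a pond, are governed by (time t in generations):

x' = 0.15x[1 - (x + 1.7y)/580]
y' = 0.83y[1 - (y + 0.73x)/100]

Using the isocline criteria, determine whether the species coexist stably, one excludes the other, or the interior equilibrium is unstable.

Compare the nullcline intercepts: K1/α12 = 580/1.7 = 341 > K2 = 100; K2/α21 = 100/0.73 = 137 < K1 = 580.
Since the inequalities point opposite ways, species 1 can invade but species 2 cannot.

species 1 excludes species 2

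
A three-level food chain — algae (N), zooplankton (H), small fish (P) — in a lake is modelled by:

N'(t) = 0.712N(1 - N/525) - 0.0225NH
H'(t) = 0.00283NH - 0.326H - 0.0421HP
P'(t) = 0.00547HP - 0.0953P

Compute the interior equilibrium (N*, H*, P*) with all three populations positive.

From dP/dt = 0: 0.00547H* = 0.0953, so H* = 17.4.
From dN/dt = 0: 0.712(1 - N*/525) = 0.0225·17.4, giving N* = 525·(1 - 0.551) = 236.
From dH/dt = 0: 0.00283·236 - 0.326 = 0.0421P*, so P* = 0.342/0.0421 = 8.12.

N* ≈ 236, H* ≈ 17.4, P* ≈ 8.12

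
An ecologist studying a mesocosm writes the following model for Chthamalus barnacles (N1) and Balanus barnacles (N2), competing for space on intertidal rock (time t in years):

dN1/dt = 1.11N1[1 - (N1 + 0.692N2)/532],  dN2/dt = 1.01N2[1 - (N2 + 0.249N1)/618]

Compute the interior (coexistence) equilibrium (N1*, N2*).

Setting both brackets to zero gives the nullclines N1 + 0.692N2 = 532 and 0.249N1 + N2 = 618.
Substituting N2 = 618 - 0.249N1 into the first: N1(1 - 0.692·0.249) = 532 - 0.692·618.
So N1* = 104/0.828 = 126, and then N2* = 618 - 0.249·126 = 587.

N1* ≈ 126, N2* ≈ 587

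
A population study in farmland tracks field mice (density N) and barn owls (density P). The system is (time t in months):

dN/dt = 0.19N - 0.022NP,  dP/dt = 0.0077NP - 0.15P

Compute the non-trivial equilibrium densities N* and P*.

Set dP/dt = 0 with P > 0: 0.0077N - 0.15 = 0, so N* = 0.15/0.0077 = 19.5.
Set dN/dt = 0 with N > 0: 0.19 - 0.022P = 0, so P* = 0.19/0.022 = 8.64.

N* ≈ 19.5, P* ≈ 8.64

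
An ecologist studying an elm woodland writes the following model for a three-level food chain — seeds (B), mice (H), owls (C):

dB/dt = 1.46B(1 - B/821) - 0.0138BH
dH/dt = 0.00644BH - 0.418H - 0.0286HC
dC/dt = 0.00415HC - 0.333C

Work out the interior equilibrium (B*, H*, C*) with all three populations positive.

B* ≈ 198, H* ≈ 80.2, C* ≈ 30

From dC/dt = 0: 0.00415H* = 0.333, so H* = 80.2.
From dB/dt = 0: 1.46(1 - B*/821) = 0.0138·80.2, giving B* = 821·(1 - 0.758) = 198.
From dH/dt = 0: 0.00644·198 - 0.418 = 0.0286C*, so C* = 0.859/0.0286 = 30.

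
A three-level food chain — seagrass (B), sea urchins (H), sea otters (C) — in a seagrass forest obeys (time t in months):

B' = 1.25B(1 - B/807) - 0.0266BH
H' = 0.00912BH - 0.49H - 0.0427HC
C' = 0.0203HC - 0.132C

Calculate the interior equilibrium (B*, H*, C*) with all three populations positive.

From dC/dt = 0: 0.0203H* = 0.132, so H* = 6.5.
From dB/dt = 0: 1.25(1 - B*/807) = 0.0266·6.5, giving B* = 807·(1 - 0.138) = 695.
From dH/dt = 0: 0.00912·695 - 0.49 = 0.0427C*, so C* = 5.85/0.0427 = 137.

B* ≈ 695, H* ≈ 6.5, C* ≈ 137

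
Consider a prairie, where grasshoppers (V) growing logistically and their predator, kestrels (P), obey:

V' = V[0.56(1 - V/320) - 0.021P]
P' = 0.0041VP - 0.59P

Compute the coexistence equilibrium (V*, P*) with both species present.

From dP/dt = 0 with P > 0: 0.0041V* = 0.59, so V* = 144.
Substitute into dV/dt = 0: 0.56(1 - 144/320) = 0.021P*.
The bracket is 0.55, giving P* = 0.308/0.021 = 14.7.

V* ≈ 144, P* ≈ 14.7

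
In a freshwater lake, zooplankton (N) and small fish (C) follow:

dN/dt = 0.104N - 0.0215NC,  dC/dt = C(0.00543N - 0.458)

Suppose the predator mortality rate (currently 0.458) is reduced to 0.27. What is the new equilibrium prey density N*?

N* ≈ 49.7

At the interior fixed point, setting dC/dt = 0 with C > 0 fixes N* = (predator death rate)/(NC coefficient) — independent of the other coefficients.
With the change, N* = 0.27/0.00543 = 49.7; it falls from 84.3.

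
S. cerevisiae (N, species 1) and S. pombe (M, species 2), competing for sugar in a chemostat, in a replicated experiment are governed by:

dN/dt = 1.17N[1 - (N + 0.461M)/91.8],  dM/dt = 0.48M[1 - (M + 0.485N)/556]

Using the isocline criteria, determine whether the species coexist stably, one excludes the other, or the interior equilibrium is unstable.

Compare the nullcline intercepts: K1/α12 = 91.8/0.461 = 199 < K2 = 556; K2/α21 = 556/0.485 = 1150 > K1 = 91.8.
Since the inequalities point opposite ways, species 2 can invade but species 1 cannot.

species 2 excludes species 1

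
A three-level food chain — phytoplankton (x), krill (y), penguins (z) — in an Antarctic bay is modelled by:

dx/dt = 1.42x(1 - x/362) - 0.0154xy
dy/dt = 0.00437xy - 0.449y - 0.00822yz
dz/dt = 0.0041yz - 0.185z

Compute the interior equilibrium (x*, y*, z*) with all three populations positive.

From dz/dt = 0: 0.0041y* = 0.185, so y* = 45.1.
From dx/dt = 0: 1.42(1 - x*/362) = 0.0154·45.1, giving x* = 362·(1 - 0.489) = 185.
From dy/dt = 0: 0.00437·185 - 0.449 = 0.00822z*, so z* = 0.359/0.00822 = 43.7.

x* ≈ 185, y* ≈ 45.1, z* ≈ 43.7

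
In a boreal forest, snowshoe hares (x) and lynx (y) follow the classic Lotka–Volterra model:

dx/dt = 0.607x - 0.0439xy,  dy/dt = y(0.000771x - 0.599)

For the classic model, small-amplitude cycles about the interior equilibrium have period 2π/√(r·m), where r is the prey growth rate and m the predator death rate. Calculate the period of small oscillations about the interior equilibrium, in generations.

Here r = 0.607 and m = 0.599, so r·m = 0.364.
ω = √0.364 = 0.603 per generation, hence T = 2π/ω ≈ 10.4 generations.

T ≈ 10.4 generations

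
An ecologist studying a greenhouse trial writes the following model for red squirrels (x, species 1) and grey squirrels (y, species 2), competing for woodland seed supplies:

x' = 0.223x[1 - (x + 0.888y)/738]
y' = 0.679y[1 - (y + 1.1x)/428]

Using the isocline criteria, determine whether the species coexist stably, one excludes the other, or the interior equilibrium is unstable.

species 1 excludes species 2

Compare the nullcline intercepts: K1/α12 = 738/0.888 = 831 > K2 = 428; K2/α21 = 428/1.1 = 389 < K1 = 738.
Since the inequalities point opposite ways, species 1 can invade but species 2 cannot.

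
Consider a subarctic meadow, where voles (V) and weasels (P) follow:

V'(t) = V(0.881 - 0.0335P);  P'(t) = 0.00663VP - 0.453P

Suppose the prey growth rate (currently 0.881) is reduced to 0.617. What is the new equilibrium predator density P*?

P* ≈ 18.4

At the interior fixed point, setting dV/dt = 0 with V > 0 fixes P* = (prey growth rate)/(VP coefficient) — independent of the other coefficients.
With the change, P* = 0.617/0.0335 = 18.4; it falls from 26.3.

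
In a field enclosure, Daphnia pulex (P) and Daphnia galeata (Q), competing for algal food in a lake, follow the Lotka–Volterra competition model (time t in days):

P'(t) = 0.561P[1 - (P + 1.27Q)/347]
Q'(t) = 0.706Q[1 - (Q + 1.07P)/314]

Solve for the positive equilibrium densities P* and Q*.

P* ≈ 144, Q* ≈ 160

Setting both brackets to zero gives the nullclines P + 1.27Q = 347 and 1.07P + Q = 314.
Substituting Q = 314 - 1.07P into the first: P(1 - 1.27·1.07) = 347 - 1.27·314.
So P* = -51.8/-0.359 = 144, and then Q* = 314 - 1.07·144 = 160.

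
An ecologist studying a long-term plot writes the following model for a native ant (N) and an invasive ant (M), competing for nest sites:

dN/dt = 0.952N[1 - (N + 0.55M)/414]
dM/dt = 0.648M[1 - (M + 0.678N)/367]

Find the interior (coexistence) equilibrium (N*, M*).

Setting both brackets to zero gives the nullclines N + 0.55M = 414 and 0.678N + M = 367.
Substituting M = 367 - 0.678N into the first: N(1 - 0.55·0.678) = 414 - 0.55·367.
So N* = 212/0.627 = 338, and then M* = 367 - 0.678·338 = 138.

N* ≈ 338, M* ≈ 138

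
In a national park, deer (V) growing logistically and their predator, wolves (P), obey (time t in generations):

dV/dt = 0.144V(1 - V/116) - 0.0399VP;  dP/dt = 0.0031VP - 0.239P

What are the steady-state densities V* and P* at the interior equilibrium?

V* ≈ 77.1, P* ≈ 1.21

From dP/dt = 0 with P > 0: 0.0031V* = 0.239, so V* = 77.1.
Substitute into dV/dt = 0: 0.144(1 - 77.1/116) = 0.0399P*.
The bracket is 0.335, giving P* = 0.0483/0.0399 = 1.21.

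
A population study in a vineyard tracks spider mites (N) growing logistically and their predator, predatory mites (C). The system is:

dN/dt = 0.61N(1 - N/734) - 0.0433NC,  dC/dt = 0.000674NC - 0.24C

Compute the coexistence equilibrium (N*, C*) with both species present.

N* ≈ 356, C* ≈ 7.25

From dC/dt = 0 with C > 0: 0.000674N* = 0.24, so N* = 356.
Substitute into dN/dt = 0: 0.61(1 - 356/734) = 0.0433C*.
The bracket is 0.515, giving C* = 0.314/0.0433 = 7.25.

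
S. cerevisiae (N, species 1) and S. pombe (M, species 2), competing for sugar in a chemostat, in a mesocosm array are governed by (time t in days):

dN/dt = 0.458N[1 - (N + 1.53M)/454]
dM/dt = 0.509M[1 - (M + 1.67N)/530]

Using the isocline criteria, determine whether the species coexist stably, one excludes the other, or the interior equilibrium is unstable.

Compare the nullcline intercepts: K1/α12 = 454/1.53 = 297 < K2 = 530; K2/α21 = 530/1.67 = 317 < K1 = 454.
Since both are reversed, neither can invade when rare; the interior point is a saddle.

unstable coexistence (outcome depends on initial conditions)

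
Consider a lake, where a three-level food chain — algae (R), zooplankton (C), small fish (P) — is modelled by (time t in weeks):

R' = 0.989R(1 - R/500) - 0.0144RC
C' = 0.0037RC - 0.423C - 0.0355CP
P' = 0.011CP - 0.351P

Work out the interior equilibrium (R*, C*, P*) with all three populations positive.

From dP/dt = 0: 0.011C* = 0.351, so C* = 31.9.
From dR/dt = 0: 0.989(1 - R*/500) = 0.0144·31.9, giving R* = 500·(1 - 0.465) = 268.
From dC/dt = 0: 0.0037·268 - 0.423 = 0.0355P*, so P* = 0.567/0.0355 = 16.

R* ≈ 268, C* ≈ 31.9, P* ≈ 16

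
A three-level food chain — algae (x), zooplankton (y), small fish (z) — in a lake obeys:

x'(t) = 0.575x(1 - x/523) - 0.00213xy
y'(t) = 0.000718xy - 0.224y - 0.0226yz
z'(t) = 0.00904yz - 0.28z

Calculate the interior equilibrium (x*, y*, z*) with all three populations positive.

x* ≈ 463, y* ≈ 31, z* ≈ 4.8

From dz/dt = 0: 0.00904y* = 0.28, so y* = 31.
From dx/dt = 0: 0.575(1 - x*/523) = 0.00213·31, giving x* = 523·(1 - 0.115) = 463.
From dy/dt = 0: 0.000718·463 - 0.224 = 0.0226z*, so z* = 0.108/0.0226 = 4.8.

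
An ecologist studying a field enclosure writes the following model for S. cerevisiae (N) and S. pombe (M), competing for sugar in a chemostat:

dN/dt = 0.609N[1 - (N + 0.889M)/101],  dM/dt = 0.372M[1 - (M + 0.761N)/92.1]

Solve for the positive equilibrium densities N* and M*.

Setting both brackets to zero gives the nullclines N + 0.889M = 101 and 0.761N + M = 92.1.
Substituting M = 92.1 - 0.761N into the first: N(1 - 0.889·0.761) = 101 - 0.889·92.1.
So N* = 19.1/0.323 = 59.1, and then M* = 92.1 - 0.761·59.1 = 47.1.

N* ≈ 59.1, M* ≈ 47.1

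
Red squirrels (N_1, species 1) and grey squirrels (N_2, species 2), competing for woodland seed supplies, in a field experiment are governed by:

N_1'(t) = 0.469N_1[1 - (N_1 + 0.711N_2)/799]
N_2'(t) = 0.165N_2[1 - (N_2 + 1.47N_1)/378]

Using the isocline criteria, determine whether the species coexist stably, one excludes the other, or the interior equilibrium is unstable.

Compare the nullcline intercepts: K1/α12 = 799/0.711 = 1120 > K2 = 378; K2/α21 = 378/1.47 = 257 < K1 = 799.
Since the inequalities point opposite ways, species 1 can invade but species 2 cannot.

species 1 excludes species 2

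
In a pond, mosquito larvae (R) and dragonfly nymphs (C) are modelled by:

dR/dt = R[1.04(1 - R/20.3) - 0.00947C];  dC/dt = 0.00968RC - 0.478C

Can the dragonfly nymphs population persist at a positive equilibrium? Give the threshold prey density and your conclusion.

Threshold R = 49.4; K < 49.4, so no, the predator goes extinct.

The predator equation gives dC/dt > 0 only when R > 0.478/0.00968 = 49.4.
Without the predator, R → K = 20.3. Since 20.3 < 49.4, the predator cannot invade.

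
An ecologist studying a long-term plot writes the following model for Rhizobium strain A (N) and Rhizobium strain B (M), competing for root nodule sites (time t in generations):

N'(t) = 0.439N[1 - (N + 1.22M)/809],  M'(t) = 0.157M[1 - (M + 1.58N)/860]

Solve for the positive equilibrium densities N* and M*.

N* ≈ 259, M* ≈ 451

Setting both brackets to zero gives the nullclines N + 1.22M = 809 and 1.58N + M = 860.
Substituting M = 860 - 1.58N into the first: N(1 - 1.22·1.58) = 809 - 1.22·860.
So N* = -240/-0.928 = 259, and then M* = 860 - 1.58·259 = 451.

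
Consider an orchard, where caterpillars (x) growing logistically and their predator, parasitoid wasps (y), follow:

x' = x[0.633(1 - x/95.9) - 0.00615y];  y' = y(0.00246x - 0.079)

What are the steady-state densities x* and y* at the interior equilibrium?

x* ≈ 32.1, y* ≈ 68.5

From dy/dt = 0 with y > 0: 0.00246x* = 0.079, so x* = 32.1.
Substitute into dx/dt = 0: 0.633(1 - 32.1/95.9) = 0.00615y*.
The bracket is 0.665, giving y* = 0.421/0.00615 = 68.5.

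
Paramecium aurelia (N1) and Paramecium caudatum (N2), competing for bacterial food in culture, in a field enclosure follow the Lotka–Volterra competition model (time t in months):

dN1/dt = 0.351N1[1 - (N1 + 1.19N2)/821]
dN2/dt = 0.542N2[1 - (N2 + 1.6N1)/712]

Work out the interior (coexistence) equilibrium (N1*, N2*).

Setting both brackets to zero gives the nullclines N1 + 1.19N2 = 821 and 1.6N1 + N2 = 712.
Substituting N2 = 712 - 1.6N1 into the first: N1(1 - 1.19·1.6) = 821 - 1.19·712.
So N1* = -26.3/-0.904 = 29.1, and then N2* = 712 - 1.6·29.1 = 665.

N1* ≈ 29.1, N2* ≈ 665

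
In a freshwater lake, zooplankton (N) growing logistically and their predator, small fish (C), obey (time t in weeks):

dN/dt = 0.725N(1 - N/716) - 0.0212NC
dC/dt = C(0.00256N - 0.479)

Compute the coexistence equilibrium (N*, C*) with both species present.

N* ≈ 187, C* ≈ 25.3

From dC/dt = 0 with C > 0: 0.00256N* = 0.479, so N* = 187.
Substitute into dN/dt = 0: 0.725(1 - 187/716) = 0.0212C*.
The bracket is 0.739, giving C* = 0.536/0.0212 = 25.3.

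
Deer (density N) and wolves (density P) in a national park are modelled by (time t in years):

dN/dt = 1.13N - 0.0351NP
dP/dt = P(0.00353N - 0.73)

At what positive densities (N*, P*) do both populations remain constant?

N* ≈ 207, P* ≈ 32.2

Set dP/dt = 0 with P > 0: 0.00353N - 0.73 = 0, so N* = 0.73/0.00353 = 207.
Set dN/dt = 0 with N > 0: 1.13 - 0.0351P = 0, so P* = 1.13/0.0351 = 32.2.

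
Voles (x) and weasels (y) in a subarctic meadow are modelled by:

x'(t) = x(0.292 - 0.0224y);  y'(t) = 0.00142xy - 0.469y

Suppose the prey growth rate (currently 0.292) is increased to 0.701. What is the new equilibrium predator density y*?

At the interior fixed point, setting dx/dt = 0 with x > 0 fixes y* = (prey growth rate)/(xy coefficient) — independent of the other coefficients.
With the change, y* = 0.701/0.0224 = 31.3; it rises from 13.

y* ≈ 31.3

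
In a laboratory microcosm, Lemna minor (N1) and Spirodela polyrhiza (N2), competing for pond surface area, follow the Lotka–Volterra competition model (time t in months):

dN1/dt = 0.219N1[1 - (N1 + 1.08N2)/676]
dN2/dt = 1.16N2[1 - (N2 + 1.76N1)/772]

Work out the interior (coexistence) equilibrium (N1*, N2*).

N1* ≈ 175, N2* ≈ 464

Setting both brackets to zero gives the nullclines N1 + 1.08N2 = 676 and 1.76N1 + N2 = 772.
Substituting N2 = 772 - 1.76N1 into the first: N1(1 - 1.08·1.76) = 676 - 1.08·772.
So N1* = -158/-0.901 = 175, and then N2* = 772 - 1.76·175 = 464.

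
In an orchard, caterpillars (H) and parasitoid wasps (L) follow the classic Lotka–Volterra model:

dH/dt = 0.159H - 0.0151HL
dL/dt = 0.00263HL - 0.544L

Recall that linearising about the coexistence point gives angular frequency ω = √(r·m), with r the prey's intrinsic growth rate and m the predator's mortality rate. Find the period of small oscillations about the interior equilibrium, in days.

Here r = 0.159 and m = 0.544, so r·m = 0.0865.
ω = √0.0865 = 0.294 per day, hence T = 2π/ω ≈ 21.4 days.

T ≈ 21.4 days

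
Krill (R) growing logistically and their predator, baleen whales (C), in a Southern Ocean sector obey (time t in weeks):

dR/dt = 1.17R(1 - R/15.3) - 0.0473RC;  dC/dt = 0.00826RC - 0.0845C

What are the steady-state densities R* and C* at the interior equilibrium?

R* ≈ 10.2, C* ≈ 8.2

From dC/dt = 0 with C > 0: 0.00826R* = 0.0845, so R* = 10.2.
Substitute into dR/dt = 0: 1.17(1 - 10.2/15.3) = 0.0473C*.
The bracket is 0.331, giving C* = 0.388/0.0473 = 8.2.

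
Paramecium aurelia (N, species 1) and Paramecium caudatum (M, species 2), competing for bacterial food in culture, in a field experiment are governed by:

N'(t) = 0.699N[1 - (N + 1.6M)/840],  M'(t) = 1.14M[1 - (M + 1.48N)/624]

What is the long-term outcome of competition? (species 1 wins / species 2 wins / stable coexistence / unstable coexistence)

unstable coexistence (outcome depends on initial conditions)

Compare the nullcline intercepts: K1/α12 = 840/1.6 = 525 < K2 = 624; K2/α21 = 624/1.48 = 422 < K1 = 840.
Since both are reversed, neither can invade when rare; the interior point is a saddle.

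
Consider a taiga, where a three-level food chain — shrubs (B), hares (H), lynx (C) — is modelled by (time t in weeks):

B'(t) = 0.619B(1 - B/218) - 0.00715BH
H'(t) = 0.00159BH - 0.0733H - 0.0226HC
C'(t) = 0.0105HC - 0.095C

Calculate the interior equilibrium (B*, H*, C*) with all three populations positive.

From dC/dt = 0: 0.0105H* = 0.095, so H* = 9.05.
From dB/dt = 0: 0.619(1 - B*/218) = 0.00715·9.05, giving B* = 218·(1 - 0.105) = 195.
From dH/dt = 0: 0.00159·195 - 0.0733 = 0.0226C*, so C* = 0.237/0.0226 = 10.5.

B* ≈ 195, H* ≈ 9.05, C* ≈ 10.5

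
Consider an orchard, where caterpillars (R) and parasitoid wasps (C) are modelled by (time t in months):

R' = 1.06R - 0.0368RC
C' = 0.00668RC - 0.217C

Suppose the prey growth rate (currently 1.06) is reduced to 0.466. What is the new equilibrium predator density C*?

C* ≈ 12.7

At the interior fixed point, setting dR/dt = 0 with R > 0 fixes C* = (prey growth rate)/(RC coefficient) — independent of the other coefficients.
With the change, C* = 0.466/0.0368 = 12.7; it falls from 28.8.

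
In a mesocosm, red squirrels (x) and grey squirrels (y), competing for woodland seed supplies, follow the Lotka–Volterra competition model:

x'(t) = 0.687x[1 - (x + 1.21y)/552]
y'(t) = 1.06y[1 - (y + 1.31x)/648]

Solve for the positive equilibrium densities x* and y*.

Setting both brackets to zero gives the nullclines x + 1.21y = 552 and 1.31x + y = 648.
Substituting y = 648 - 1.31x into the first: x(1 - 1.21·1.31) = 552 - 1.21·648.
So x* = -232/-0.585 = 397, and then y* = 648 - 1.31·397 = 128.

x* ≈ 397, y* ≈ 128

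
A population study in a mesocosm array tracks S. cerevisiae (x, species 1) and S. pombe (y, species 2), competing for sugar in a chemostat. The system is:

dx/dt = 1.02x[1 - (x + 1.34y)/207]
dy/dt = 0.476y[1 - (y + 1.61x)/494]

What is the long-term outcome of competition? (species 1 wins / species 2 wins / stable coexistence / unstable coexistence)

Compare the nullcline intercepts: K1/α12 = 207/1.34 = 154 < K2 = 494; K2/α21 = 494/1.61 = 307 > K1 = 207.
Since the inequalities point opposite ways, species 2 can invade but species 1 cannot.

species 2 excludes species 1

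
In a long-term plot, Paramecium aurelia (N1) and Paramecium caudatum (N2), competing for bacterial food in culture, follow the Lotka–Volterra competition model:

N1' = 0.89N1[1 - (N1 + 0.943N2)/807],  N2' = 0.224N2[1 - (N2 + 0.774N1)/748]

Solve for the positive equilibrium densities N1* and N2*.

N1* ≈ 376, N2* ≈ 457

Setting both brackets to zero gives the nullclines N1 + 0.943N2 = 807 and 0.774N1 + N2 = 748.
Substituting N2 = 748 - 0.774N1 into the first: N1(1 - 0.943·0.774) = 807 - 0.943·748.
So N1* = 102/0.27 = 376, and then N2* = 748 - 0.774·376 = 457.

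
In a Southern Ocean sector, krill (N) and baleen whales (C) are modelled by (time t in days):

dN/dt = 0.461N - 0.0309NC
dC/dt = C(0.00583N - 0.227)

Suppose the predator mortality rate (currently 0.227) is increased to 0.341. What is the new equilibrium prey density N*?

At the interior fixed point, setting dC/dt = 0 with C > 0 fixes N* = (predator death rate)/(NC coefficient) — independent of the other coefficients.
With the change, N* = 0.341/0.00583 = 58.5; it rises from 38.9.

N* ≈ 58.5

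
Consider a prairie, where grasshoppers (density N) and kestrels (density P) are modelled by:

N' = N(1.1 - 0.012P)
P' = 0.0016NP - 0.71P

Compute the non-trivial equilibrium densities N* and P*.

N* ≈ 444, P* ≈ 91.7

Set dP/dt = 0 with P > 0: 0.0016N - 0.71 = 0, so N* = 0.71/0.0016 = 444.
Set dN/dt = 0 with N > 0: 1.1 - 0.012P = 0, so P* = 1.1/0.012 = 91.7.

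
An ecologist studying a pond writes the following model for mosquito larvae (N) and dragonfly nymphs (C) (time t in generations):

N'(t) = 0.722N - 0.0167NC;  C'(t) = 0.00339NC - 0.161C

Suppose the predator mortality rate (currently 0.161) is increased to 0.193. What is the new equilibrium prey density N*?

At the interior fixed point, setting dC/dt = 0 with C > 0 fixes N* = (predator death rate)/(NC coefficient) — independent of the other coefficients.
With the change, N* = 0.193/0.00339 = 56.9; it rises from 47.5.

N* ≈ 56.9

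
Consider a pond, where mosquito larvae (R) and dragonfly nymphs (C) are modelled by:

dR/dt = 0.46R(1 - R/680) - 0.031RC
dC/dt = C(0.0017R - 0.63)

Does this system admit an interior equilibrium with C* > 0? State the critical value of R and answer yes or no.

The predator equation gives dC/dt > 0 only when R > 0.63/0.0017 = 371.
Without the predator, R → K = 680. Since 680 > 371, the predator can invade and persist.

Threshold R = 371; K > 371, so yes, the predator persists.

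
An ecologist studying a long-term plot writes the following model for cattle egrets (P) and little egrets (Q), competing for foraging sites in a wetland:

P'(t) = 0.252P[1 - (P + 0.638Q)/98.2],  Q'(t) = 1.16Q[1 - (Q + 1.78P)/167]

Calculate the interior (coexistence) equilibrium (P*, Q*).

Setting both brackets to zero gives the nullclines P + 0.638Q = 98.2 and 1.78P + Q = 167.
Substituting Q = 167 - 1.78P into the first: P(1 - 0.638·1.78) = 98.2 - 0.638·167.
So P* = -8.35/-0.136 = 61.5, and then Q* = 167 - 1.78·61.5 = 57.5.

P* ≈ 61.5, Q* ≈ 57.5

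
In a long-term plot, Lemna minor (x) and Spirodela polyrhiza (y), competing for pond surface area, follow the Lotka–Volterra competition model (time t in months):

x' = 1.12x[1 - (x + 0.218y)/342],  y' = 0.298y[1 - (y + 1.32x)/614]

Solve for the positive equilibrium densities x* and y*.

Setting both brackets to zero gives the nullclines x + 0.218y = 342 and 1.32x + y = 614.
Substituting y = 614 - 1.32x into the first: x(1 - 0.218·1.32) = 342 - 0.218·614.
So x* = 208/0.712 = 292, and then y* = 614 - 1.32·292 = 228.

x* ≈ 292, y* ≈ 228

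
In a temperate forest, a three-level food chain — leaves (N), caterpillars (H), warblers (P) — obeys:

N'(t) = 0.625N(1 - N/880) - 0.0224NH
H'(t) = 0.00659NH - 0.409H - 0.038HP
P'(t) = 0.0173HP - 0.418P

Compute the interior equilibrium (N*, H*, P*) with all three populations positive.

From dP/dt = 0: 0.0173H* = 0.418, so H* = 24.2.
From dN/dt = 0: 0.625(1 - N*/880) = 0.0224·24.2, giving N* = 880·(1 - 0.866) = 118.
From dH/dt = 0: 0.00659·118 - 0.409 = 0.038P*, so P* = 0.368/0.038 = 9.69.

N* ≈ 118, H* ≈ 24.2, P* ≈ 9.69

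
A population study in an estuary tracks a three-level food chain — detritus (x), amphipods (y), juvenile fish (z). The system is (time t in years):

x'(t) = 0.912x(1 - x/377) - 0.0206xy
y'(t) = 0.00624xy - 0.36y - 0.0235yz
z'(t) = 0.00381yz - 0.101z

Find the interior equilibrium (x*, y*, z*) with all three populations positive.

From dz/dt = 0: 0.00381y* = 0.101, so y* = 26.5.
From dx/dt = 0: 0.912(1 - x*/377) = 0.0206·26.5, giving x* = 377·(1 - 0.599) = 151.
From dy/dt = 0: 0.00624·151 - 0.36 = 0.0235z*, so z* = 0.584/0.0235 = 24.8.

x* ≈ 151, y* ≈ 26.5, z* ≈ 24.8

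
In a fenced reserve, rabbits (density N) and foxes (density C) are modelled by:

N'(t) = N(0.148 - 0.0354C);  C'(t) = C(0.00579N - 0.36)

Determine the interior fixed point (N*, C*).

Set dC/dt = 0 with C > 0: 0.00579N - 0.36 = 0, so N* = 0.36/0.00579 = 62.2.
Set dN/dt = 0 with N > 0: 0.148 - 0.0354C = 0, so C* = 0.148/0.0354 = 4.18.

N* ≈ 62.2, C* ≈ 4.18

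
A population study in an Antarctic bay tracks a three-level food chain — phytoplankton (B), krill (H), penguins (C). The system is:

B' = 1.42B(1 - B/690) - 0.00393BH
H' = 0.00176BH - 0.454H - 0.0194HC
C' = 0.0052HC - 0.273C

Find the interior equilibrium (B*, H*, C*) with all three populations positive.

B* ≈ 590, H* ≈ 52.5, C* ≈ 30.1

From dC/dt = 0: 0.0052H* = 0.273, so H* = 52.5.
From dB/dt = 0: 1.42(1 - B*/690) = 0.00393·52.5, giving B* = 690·(1 - 0.145) = 590.
From dH/dt = 0: 0.00176·590 - 0.454 = 0.0194C*, so C* = 0.584/0.0194 = 30.1.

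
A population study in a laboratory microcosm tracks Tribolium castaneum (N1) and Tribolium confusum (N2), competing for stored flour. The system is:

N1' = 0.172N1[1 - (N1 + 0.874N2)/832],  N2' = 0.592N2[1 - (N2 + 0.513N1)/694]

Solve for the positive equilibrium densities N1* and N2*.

Setting both brackets to zero gives the nullclines N1 + 0.874N2 = 832 and 0.513N1 + N2 = 694.
Substituting N2 = 694 - 0.513N1 into the first: N1(1 - 0.874·0.513) = 832 - 0.874·694.
So N1* = 225/0.552 = 409, and then N2* = 694 - 0.513·409 = 484.

N1* ≈ 409, N2* ≈ 484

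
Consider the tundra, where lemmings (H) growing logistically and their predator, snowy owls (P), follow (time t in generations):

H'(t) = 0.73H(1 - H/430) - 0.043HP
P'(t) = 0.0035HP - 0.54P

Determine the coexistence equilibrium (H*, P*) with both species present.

From dP/dt = 0 with P > 0: 0.0035H* = 0.54, so H* = 154.
Substitute into dH/dt = 0: 0.73(1 - 154/430) = 0.043P*.
The bracket is 0.641, giving P* = 0.468/0.043 = 10.9.

H* ≈ 154, P* ≈ 10.9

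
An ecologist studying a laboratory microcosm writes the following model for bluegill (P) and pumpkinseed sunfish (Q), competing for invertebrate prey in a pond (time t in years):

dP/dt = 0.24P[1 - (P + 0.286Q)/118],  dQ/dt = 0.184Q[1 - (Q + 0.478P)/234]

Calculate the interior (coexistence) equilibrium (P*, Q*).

P* ≈ 59.2, Q* ≈ 206

Setting both brackets to zero gives the nullclines P + 0.286Q = 118 and 0.478P + Q = 234.
Substituting Q = 234 - 0.478P into the first: P(1 - 0.286·0.478) = 118 - 0.286·234.
So P* = 51.1/0.863 = 59.2, and then Q* = 234 - 0.478·59.2 = 206.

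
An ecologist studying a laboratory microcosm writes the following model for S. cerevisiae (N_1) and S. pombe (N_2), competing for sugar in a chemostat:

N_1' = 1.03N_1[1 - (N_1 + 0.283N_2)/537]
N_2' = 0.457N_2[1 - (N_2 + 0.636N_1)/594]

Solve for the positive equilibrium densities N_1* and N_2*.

N_1* ≈ 450, N_2* ≈ 308

Setting both brackets to zero gives the nullclines N_1 + 0.283N_2 = 537 and 0.636N_1 + N_2 = 594.
Substituting N_2 = 594 - 0.636N_1 into the first: N_1(1 - 0.283·0.636) = 537 - 0.283·594.
So N_1* = 369/0.82 = 450, and then N_2* = 594 - 0.636·450 = 308.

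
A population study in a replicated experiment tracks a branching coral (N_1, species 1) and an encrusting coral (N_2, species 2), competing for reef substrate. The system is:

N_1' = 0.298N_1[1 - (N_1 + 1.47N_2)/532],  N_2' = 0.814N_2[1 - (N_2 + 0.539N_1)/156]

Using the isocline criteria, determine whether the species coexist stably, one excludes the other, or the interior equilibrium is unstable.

species 1 excludes species 2

Compare the nullcline intercepts: K1/α12 = 532/1.47 = 362 > K2 = 156; K2/α21 = 156/0.539 = 289 < K1 = 532.
Since the inequalities point opposite ways, species 1 can invade but species 2 cannot.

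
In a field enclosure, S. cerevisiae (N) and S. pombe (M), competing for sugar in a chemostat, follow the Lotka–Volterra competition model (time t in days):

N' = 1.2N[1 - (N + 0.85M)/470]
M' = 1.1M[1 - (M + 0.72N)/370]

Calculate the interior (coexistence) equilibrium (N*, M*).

N* ≈ 401, M* ≈ 81.4

Setting both brackets to zero gives the nullclines N + 0.85M = 470 and 0.72N + M = 370.
Substituting M = 370 - 0.72N into the first: N(1 - 0.85·0.72) = 470 - 0.85·370.
So N* = 156/0.388 = 401, and then M* = 370 - 0.72·401 = 81.4.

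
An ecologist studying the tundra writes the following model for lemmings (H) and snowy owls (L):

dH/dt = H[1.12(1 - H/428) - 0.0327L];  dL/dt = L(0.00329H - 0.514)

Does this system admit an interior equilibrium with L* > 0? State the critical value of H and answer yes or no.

The predator equation gives dL/dt > 0 only when H > 0.514/0.00329 = 156.
Without the predator, H → K = 428. Since 428 > 156, the predator can invade and persist.

Threshold H = 156; K > 156, so yes, the predator persists.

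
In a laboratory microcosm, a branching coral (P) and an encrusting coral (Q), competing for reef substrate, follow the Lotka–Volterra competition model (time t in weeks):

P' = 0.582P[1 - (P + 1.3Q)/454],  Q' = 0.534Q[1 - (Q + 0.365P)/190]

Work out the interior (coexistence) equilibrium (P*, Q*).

P* ≈ 394, Q* ≈ 46.2

Setting both brackets to zero gives the nullclines P + 1.3Q = 454 and 0.365P + Q = 190.
Substituting Q = 190 - 0.365P into the first: P(1 - 1.3·0.365) = 454 - 1.3·190.
So P* = 207/0.526 = 394, and then Q* = 190 - 0.365·394 = 46.2.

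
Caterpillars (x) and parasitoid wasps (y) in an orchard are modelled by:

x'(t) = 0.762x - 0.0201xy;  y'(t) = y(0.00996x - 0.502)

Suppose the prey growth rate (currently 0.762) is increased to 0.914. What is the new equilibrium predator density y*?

y* ≈ 45.5

At the interior fixed point, setting dx/dt = 0 with x > 0 fixes y* = (prey growth rate)/(xy coefficient) — independent of the other coefficients.
With the change, y* = 0.914/0.0201 = 45.5; it rises from 37.9.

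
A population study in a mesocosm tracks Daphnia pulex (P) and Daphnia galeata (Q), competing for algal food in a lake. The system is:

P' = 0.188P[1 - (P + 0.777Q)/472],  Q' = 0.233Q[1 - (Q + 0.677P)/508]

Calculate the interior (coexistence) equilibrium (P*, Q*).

Setting both brackets to zero gives the nullclines P + 0.777Q = 472 and 0.677P + Q = 508.
Substituting Q = 508 - 0.677P into the first: P(1 - 0.777·0.677) = 472 - 0.777·508.
So P* = 77.3/0.474 = 163, and then Q* = 508 - 0.677·163 = 398.

P* ≈ 163, Q* ≈ 398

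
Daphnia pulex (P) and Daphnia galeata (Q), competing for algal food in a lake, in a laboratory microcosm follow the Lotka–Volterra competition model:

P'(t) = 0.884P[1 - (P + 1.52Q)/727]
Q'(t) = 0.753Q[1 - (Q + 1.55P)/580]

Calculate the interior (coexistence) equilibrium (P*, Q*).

Setting both brackets to zero gives the nullclines P + 1.52Q = 727 and 1.55P + Q = 580.
Substituting Q = 580 - 1.55P into the first: P(1 - 1.52·1.55) = 727 - 1.52·580.
So P* = -155/-1.36 = 114, and then Q* = 580 - 1.55·114 = 403.

P* ≈ 114, Q* ≈ 403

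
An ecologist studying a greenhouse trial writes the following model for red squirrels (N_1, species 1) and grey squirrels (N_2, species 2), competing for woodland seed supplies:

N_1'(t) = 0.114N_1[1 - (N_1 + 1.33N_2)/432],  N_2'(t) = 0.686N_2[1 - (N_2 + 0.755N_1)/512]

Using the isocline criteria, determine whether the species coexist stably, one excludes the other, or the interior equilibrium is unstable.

species 2 excludes species 1

Compare the nullcline intercepts: K1/α12 = 432/1.33 = 325 < K2 = 512; K2/α21 = 512/0.755 = 678 > K1 = 432.
Since the inequalities point opposite ways, species 2 can invade but species 1 cannot.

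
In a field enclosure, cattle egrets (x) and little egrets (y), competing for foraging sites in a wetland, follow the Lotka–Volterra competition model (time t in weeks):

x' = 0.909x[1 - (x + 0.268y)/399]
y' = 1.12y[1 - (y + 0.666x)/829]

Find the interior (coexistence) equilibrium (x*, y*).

Setting both brackets to zero gives the nullclines x + 0.268y = 399 and 0.666x + y = 829.
Substituting y = 829 - 0.666x into the first: x(1 - 0.268·0.666) = 399 - 0.268·829.
So x* = 177/0.822 = 215, and then y* = 829 - 0.666·215 = 686.

x* ≈ 215, y* ≈ 686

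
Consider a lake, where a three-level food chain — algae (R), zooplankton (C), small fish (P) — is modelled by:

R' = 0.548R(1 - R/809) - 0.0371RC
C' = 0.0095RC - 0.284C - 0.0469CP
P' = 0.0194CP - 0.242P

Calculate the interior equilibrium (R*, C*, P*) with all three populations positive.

R* ≈ 126, C* ≈ 12.5, P* ≈ 19.4

From dP/dt = 0: 0.0194C* = 0.242, so C* = 12.5.
From dR/dt = 0: 0.548(1 - R*/809) = 0.0371·12.5, giving R* = 809·(1 - 0.845) = 126.
From dC/dt = 0: 0.0095·126 - 0.284 = 0.0469P*, so P* = 0.911/0.0469 = 19.4.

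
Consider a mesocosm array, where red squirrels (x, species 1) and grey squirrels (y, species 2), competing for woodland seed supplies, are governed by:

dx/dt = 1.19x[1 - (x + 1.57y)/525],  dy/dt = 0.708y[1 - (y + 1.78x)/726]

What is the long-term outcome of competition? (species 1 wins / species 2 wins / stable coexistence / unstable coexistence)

unstable coexistence (outcome depends on initial conditions)

Compare the nullcline intercepts: K1/α12 = 525/1.57 = 334 < K2 = 726; K2/α21 = 726/1.78 = 408 < K1 = 525.
Since both are reversed, neither can invade when rare; the interior point is a saddle.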